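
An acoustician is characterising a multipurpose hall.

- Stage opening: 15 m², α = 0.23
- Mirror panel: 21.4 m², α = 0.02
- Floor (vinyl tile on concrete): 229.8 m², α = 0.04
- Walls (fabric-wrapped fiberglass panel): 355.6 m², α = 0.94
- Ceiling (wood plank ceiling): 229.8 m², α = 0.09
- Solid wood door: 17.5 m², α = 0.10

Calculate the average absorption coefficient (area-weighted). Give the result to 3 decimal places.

0.425

S = Σ Sᵢ = 15 + 21.4 + 229.8 + 355.6 + 229.8 + 17.5 = 869.1 m².
A = 15*0.23 + 21.4*0.02 + 229.8*0.04 + 355.6*0.94 + 229.8*0.09 + 17.5*0.10 = 369.766 sabins.
ᾱ = 369.766 / 869.1 = 0.425.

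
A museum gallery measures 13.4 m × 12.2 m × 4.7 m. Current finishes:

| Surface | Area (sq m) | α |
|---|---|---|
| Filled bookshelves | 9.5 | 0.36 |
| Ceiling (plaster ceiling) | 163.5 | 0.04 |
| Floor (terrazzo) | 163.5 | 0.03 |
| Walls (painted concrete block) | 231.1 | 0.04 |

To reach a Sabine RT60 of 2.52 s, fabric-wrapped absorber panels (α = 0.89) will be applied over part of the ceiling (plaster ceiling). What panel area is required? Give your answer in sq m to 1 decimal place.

29.4

Total absorption A₁ = 9.5*0.36 + 163.5*0.04 + 163.5*0.03 + 231.1*0.04
  = 3.420 + 6.540 + 4.905 + 9.244 = 24.109 sq m sabins.
V = 768.356 m³. Target absorption A₂ = 0.161 × 768.356 / 2.52 = 49.089 sabins.
ΔA needed = 49.089 − 24.109 = 24.980 sabins.
Net gain per sq m: Δα = 0.89 − 0.04 = 0.85.
Area = ΔA/Δα = 24.980/0.85 = 29.4 sq m.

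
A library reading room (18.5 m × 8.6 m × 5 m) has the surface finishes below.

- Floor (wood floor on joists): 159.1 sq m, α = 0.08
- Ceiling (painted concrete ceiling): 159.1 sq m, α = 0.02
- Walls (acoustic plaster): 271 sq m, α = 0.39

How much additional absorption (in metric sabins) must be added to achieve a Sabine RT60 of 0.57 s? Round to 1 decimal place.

103.1 sabins

A₁ = Σ Sᵢαᵢ = 159.1*0.08 + 159.1*0.02 + 271*0.39 = 121.600 sabins.
V = 795.5 m³. Required absorption A₂ = 0.161 × 795.5 / 0.57 = 224.694 sabins.
Additional absorption ΔA = 224.694 − 121.600 = 103.1 sabins.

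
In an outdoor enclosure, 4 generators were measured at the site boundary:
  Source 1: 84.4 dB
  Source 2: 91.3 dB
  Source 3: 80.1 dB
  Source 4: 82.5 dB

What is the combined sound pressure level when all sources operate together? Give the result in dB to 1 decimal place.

92.8 dB

Σ 10^(Lᵢ/10) = 1.905e+09.
Combined level = 10 log₁₀(1.905e+09) = 92.8 dB.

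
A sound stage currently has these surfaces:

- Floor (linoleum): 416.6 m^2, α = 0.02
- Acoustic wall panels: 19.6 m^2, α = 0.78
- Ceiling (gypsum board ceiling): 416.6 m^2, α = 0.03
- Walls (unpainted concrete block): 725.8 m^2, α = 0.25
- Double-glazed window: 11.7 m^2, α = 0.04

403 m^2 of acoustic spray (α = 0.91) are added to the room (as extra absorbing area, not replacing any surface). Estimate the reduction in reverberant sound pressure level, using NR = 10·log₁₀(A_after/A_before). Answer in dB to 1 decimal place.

A_before = Σ Sᵢαᵢ = 416.6×0.02 + 19.6×0.78 + 416.6×0.03 + 725.8×0.25 + 11.7×0.04 = 218.036 sabins.
Added absorption = 403 × 0.91 = 366.730 sabins.
A_after = 218.036 + 366.730 = 584.766 sabins.
NR = 10·log₁₀(584.766/218.036) = 4.3 dB.

4.3 dB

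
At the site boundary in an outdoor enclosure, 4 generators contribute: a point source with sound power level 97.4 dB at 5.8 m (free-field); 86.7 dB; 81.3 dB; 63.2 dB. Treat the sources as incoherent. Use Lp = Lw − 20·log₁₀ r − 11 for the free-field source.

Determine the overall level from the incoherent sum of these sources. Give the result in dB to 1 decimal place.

Source at 5.8 m: Lp = 97.4 − 20·log₁₀(5.8) − 11 = 71.1 dB.
Converting to relative power and adding: 10^(71.1/10) + 10^(86.7/10) + 10^(81.3/10) + 10^(63.2/10) = 6.176e+08.
Back to dB: 10·log₁₀ Σ = 87.9 dB.

87.9 dB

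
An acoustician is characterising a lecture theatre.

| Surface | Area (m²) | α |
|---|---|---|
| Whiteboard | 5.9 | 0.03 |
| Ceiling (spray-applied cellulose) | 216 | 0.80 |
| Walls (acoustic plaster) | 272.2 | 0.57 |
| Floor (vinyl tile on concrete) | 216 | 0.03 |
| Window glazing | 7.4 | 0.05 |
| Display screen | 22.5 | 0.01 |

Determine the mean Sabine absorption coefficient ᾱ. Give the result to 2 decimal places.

0.45

S = Σ Sᵢ = 5.9 + 216 + 272.2 + 216 + 7.4 + 22.5 = 740.0 m².
Weighted sum Σ Sα = 335.206.
ᾱ = A/S = 0.45.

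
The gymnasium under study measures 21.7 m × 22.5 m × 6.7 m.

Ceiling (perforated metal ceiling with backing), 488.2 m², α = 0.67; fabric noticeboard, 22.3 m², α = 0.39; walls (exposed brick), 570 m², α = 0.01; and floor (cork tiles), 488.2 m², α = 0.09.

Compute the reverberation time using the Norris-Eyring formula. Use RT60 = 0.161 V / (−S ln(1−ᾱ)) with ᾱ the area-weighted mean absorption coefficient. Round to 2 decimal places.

S = Σ Sᵢ = 1568.7 m².
Absorption A = 488.2×0.67 + 22.3×0.39 + 570×0.01 + 488.2×0.09 = 385.429 sabins.
ᾱ = 385.429 / 1568.7 = 0.2457.
Eyring denominator: −S ln(1−ᾱ) = 442.319.
V = 21.7 × 22.5 × 6.7 = 3271.275 m³.
RT60 = 0.161 × 3271.275 / 442.319 = 1.19 s.

1.19 s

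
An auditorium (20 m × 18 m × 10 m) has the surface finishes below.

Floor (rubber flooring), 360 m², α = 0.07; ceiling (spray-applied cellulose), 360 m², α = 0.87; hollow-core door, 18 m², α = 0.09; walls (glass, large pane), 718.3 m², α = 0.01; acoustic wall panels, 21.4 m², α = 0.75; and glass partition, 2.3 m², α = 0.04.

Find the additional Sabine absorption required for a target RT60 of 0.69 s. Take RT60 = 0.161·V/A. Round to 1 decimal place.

Equivalent absorption area: A₁ = 360·0.07 + 360·0.87 + 18·0.09 + 718.3·0.01 + 21.4·0.75 + 2.3·0.04 = 363.345 m².
Target A₂ = 0.161·3600/0.69 = 840.000 sabins (V = 3600 m³).
Additional absorption ΔA = 840.000 − 363.345 = 476.7 sabins.

476.7 sabins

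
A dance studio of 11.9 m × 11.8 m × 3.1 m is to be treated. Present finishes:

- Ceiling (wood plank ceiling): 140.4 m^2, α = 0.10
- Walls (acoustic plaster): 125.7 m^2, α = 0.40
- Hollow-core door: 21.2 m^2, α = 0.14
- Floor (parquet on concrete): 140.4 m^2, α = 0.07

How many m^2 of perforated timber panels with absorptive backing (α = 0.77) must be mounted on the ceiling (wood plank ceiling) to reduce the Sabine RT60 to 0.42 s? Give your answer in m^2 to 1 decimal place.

134.0

A₁ = Σ Sᵢαᵢ = 140.4*0.10 + 125.7*0.40 + 21.2*0.14 + 140.4*0.07 = 77.116 sabins.
Required A₂ = 0.161·435.302/0.42 = 166.866 sabins.
ΔA needed = 166.866 − 77.116 = 89.750 sabins.
Each m^2 of panel replacing the ceiling (wood plank ceiling) adds (0.77 − 0.10) = 0.67 sabins.
Area = ΔA/Δα = 89.750/0.67 = 134.0 m^2.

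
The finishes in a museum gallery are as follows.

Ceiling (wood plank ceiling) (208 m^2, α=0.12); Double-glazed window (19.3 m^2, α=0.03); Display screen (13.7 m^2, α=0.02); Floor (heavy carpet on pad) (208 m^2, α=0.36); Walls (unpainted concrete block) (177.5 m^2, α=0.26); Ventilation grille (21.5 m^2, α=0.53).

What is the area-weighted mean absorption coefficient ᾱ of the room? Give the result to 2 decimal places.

0.24

S = Σ Sᵢ = 208 + 19.3 + 13.7 + 208 + 177.5 + 21.5 = 648.0 m^2.
Σ(Sᵢαᵢ) = 208*0.12 + 19.3*0.03 + 13.7*0.02 + 208*0.36 + 177.5*0.26 + 21.5*0.53 = 158.238.
ᾱ = 158.238 / 648.0 = 0.24.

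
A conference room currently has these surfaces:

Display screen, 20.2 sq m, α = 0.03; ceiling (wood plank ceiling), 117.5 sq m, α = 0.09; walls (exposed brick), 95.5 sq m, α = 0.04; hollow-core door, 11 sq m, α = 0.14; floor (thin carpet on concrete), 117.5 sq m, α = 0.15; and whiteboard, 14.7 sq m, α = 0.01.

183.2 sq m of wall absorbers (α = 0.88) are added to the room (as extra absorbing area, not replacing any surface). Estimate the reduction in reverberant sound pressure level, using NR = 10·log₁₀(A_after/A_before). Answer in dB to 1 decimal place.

Summing Sᵢαᵢ: 0.606 + 10.575 + 3.820 + 1.540 + 17.625 + 0.147 → A_before = 34.313 sabins.
Treatment contributes 183.2·0.88 = 161.216 sabins.
New total A_after = 195.529 sabins.
NR = 10·log₁₀(195.529/34.313) = 7.6 dB.

7.6 dB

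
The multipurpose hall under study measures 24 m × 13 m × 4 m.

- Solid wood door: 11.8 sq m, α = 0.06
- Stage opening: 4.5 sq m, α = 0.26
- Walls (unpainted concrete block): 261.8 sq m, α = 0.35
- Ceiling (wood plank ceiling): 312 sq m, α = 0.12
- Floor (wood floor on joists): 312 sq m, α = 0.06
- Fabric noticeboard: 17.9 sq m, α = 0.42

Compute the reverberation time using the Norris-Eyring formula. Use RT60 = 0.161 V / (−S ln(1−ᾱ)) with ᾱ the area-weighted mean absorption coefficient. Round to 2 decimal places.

1.17 s

Total surface area S = 11.8 + 4.5 + 261.8 + 312 + 312 + 17.9 = 920.0 sq m.
Absorption A = 11.8·0.06 + 4.5·0.26 + 261.8·0.35 + 312·0.12 + 312·0.06 + 17.9·0.42 = 157.186 sabins.
Mean coefficient ᾱ = A/S = 0.1709.
Eyring denominator: −S ln(1−ᾱ) = 172.421.
V = 24 × 13 × 4 = 1248 m³.
T = 0.161·V/[−S·ln(1−ᾱ)] = 0.161·1248/172.421 = 1.17 s.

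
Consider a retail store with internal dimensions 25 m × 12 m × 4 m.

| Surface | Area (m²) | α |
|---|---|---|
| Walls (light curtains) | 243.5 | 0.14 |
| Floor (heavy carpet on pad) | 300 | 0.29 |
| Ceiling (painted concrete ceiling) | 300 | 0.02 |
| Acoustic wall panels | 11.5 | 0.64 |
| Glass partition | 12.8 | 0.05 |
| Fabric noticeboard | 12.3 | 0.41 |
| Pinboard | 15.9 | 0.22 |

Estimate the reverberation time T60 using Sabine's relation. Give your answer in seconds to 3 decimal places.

Total absorption A = 243.5*0.14 + 300*0.29 + 300*0.02 + 11.5*0.64 + 12.8*0.05 + 12.3*0.41 + 15.9*0.22
  = 34.090 + 87.000 + 6.000 + 7.360 + 0.640 + 5.043 + 3.498 = 143.631 m² sabins.
Room volume: 1200 m³.
T = 0.161 V/A = 0.161·1200/143.631 = 1.345 s.

1.345 sec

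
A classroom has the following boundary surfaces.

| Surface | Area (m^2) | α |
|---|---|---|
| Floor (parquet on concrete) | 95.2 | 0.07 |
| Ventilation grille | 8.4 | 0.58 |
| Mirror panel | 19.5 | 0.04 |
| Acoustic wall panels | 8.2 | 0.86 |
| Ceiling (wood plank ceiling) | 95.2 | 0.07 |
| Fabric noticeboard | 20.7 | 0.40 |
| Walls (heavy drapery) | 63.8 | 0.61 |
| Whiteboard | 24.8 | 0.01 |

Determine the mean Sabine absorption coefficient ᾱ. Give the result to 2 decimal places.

Total surface area S = 335.8 m^2.
Weighted sum Σ Sα = 73.478.
ᾱ = 73.478 / 335.8 = 0.22.

0.22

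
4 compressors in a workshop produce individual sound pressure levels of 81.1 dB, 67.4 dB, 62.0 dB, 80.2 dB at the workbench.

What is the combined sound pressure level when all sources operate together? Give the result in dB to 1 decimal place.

83.8 dB

Sum in the linear (power) domain: Σ 10^(Lᵢ/10) = 10^(81.1/10) + 10^(67.4/10) + 10^(62.0/10) + 10^(80.2/10) = 2.406e+08.
L_total = 10·log₁₀(2.406e+08) = 83.8 dB.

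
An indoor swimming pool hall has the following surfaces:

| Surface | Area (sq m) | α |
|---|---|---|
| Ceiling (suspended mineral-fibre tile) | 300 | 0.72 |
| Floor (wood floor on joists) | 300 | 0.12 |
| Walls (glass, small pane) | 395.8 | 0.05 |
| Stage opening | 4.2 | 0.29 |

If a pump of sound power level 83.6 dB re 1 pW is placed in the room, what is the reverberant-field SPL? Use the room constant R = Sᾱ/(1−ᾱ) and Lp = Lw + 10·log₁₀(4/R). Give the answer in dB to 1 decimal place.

63.9 dB

A = 273.008 sabins; S = 1000.0 sq m.
ᾱ = 0.2730, so room constant R = A/(1−ᾱ) = 375.527 sq m.
Lp = Lw + 10 log₁₀(4/R) = 83.6 -19.73 = 63.9 dB.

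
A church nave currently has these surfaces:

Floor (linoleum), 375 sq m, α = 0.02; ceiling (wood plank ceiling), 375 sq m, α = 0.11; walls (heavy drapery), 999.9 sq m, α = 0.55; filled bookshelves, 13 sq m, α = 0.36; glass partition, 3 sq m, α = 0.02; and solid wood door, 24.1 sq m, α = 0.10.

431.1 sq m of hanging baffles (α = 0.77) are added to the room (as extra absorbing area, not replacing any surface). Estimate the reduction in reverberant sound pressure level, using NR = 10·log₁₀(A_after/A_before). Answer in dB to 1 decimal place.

1.9 dB

Total absorption A_before = 375*0.02 + 375*0.11 + 999.9*0.55 + 13*0.36 + 3*0.02 + 24.1*0.10
  = 7.500 + 41.250 + 549.945 + 4.680 + 0.060 + 2.410 = 605.845 sq m sabins.
Added absorption = 431.1 × 0.77 = 331.947 sabins.
A_after = 605.845 + 331.947 = 937.792 sabins.
Reduction = 10 log₁₀(A_after/A_before) = 10 log₁₀(1.5479) = 1.9 dB.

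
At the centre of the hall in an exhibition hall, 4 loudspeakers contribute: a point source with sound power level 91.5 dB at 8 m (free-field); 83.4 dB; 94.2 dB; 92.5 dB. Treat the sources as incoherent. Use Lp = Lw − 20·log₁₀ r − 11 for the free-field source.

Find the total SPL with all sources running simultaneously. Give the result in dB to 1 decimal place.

96.7 dB

Source at 8 m: Lp = 91.5 − 20·log₁₀(8) − 11 = 62.4 dB.
Sum in the linear (power) domain: Σ 10^(Lᵢ/10) = 10^(62.4/10) + 10^(83.4/10) + 10^(94.2/10) + 10^(92.5/10) = 4.629e+09.
Back to dB: 10·log₁₀ Σ = 96.7 dB.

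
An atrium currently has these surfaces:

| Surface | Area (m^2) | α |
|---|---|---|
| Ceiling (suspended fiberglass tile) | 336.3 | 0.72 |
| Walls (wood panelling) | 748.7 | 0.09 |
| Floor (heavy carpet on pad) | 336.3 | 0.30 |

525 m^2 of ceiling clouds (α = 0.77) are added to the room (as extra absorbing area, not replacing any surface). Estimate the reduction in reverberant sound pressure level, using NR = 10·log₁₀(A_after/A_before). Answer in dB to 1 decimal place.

Equivalent absorption area: A_before = 336.3·0.72 + 748.7·0.09 + 336.3·0.30 = 410.409 m^2.
Added absorption = 525 × 0.77 = 404.250 sabins.
New total A_after = 814.659 sabins.
NR = 10·log₁₀(814.659/410.409) = 3.0 dB.

3.0 dB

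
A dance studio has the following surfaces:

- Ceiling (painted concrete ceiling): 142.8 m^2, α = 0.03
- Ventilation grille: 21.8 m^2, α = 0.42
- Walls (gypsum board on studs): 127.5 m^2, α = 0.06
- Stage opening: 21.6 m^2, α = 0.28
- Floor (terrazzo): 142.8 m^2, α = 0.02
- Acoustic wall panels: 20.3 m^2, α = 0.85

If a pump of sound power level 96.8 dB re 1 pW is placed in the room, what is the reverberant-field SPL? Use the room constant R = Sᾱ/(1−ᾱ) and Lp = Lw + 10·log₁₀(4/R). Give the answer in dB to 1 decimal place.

85.6 dB

Σ(Sᵢαᵢ) = 142.8·0.03 + 21.8·0.42 + 127.5·0.06 + 21.6·0.28 + 142.8·0.02 + 20.3·0.85 = 47.249; total area S = 476.8 m^2.
ᾱ = 47.249/476.8 = 0.0991; R = Sᾱ/(1−ᾱ) = 47.249/(1−0.0991) = 52.446 m^2.
Lp = Lw + 10 log₁₀(4/R) = 96.8 -11.18 = 85.6 dB.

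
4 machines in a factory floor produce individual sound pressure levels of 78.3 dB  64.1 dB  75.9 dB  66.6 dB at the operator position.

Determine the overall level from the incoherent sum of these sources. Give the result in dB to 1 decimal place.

80.6 dB

Converting to relative power and adding: 10^(78.3/10) + 10^(64.1/10) + 10^(75.9/10) + 10^(66.6/10) = 1.137e+08.
Back to dB: 10·log₁₀ Σ = 80.6 dB.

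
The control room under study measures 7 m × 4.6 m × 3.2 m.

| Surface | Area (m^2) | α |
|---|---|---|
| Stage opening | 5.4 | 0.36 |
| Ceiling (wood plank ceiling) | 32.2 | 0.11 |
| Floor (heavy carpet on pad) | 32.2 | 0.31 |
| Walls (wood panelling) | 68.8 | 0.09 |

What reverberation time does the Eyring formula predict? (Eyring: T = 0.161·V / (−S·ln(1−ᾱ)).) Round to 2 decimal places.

0.70 s

Total surface area S = 5.4 + 32.2 + 32.2 + 68.8 = 138.6 m^2.
Σ(Sᵢαᵢ) = 5.4·0.36 + 32.2·0.11 + 32.2·0.31 + 68.8·0.09 = 21.660.
ᾱ = 21.660 / 138.6 = 0.1563.
−S·ln(1−ᾱ) = −138.6 × ln(1 − 0.1563) = 23.556.
V = 7 × 4.6 × 3.2 = 103.04 m³.
T = 0.161·V/[−S·ln(1−ᾱ)] = 0.161·103.04/23.556 = 0.70 s.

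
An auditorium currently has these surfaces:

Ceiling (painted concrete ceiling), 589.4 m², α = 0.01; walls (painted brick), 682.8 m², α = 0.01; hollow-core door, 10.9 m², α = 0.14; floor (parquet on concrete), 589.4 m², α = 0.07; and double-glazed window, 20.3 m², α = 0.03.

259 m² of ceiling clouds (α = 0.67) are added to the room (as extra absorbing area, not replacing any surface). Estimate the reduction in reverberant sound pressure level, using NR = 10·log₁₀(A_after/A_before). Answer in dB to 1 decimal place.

Summing Sᵢαᵢ: 5.894 + 6.828 + 1.526 + 41.258 + 0.609 → A_before = 56.115 sabins.
Added absorption = 259 × 0.67 = 173.530 sabins.
New total A_after = 229.645 sabins.
Reduction = 10 log₁₀(A_after/A_before) = 10 log₁₀(4.0924) = 6.1 dB.

6.1 dB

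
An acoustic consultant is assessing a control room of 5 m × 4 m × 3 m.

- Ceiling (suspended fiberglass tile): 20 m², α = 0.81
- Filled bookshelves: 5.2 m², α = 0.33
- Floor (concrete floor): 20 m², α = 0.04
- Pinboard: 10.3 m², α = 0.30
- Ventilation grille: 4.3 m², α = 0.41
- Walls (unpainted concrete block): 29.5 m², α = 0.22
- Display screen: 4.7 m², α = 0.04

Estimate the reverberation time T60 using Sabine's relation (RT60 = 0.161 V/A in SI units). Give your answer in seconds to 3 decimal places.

0.319 seconds

Equivalent absorption area: A = 20*0.81 + 5.2*0.33 + 20*0.04 + 10.3*0.30 + 4.3*0.41 + 29.5*0.22 + 4.7*0.04 = 30.247 m².
Volume V = 5 × 4 × 3 = 60 m³.
T = 0.161 V/A = 0.161·60/30.247 = 0.319 s.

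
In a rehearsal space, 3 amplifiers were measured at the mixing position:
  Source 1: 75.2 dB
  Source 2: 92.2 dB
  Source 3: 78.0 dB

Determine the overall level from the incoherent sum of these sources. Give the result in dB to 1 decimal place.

92.4 dB

Converting to relative power and adding: 10^(75.2/10) + 10^(92.2/10) + 10^(78.0/10) = 1.756e+09.
Combined level = 10 log₁₀(1.756e+09) = 92.4 dB.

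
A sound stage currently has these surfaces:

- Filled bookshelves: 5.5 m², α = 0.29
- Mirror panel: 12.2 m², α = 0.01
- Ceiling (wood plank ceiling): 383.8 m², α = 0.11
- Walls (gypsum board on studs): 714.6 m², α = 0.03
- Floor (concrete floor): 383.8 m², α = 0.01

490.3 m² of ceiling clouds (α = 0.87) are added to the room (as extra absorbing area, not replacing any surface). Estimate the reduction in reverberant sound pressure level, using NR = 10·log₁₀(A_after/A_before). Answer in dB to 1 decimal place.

8.6 dB

Total absorption A_before = 5.5*0.29 + 12.2*0.01 + 383.8*0.11 + 714.6*0.03 + 383.8*0.01
  = 1.595 + 0.122 + 42.218 + 21.438 + 3.838 = 69.211 m² sabins.
Added absorption = 490.3 × 0.87 = 426.561 sabins.
A_after = 69.211 + 426.561 = 495.772 sabins.
NR = 10·log₁₀(495.772/69.211) = 8.6 dB.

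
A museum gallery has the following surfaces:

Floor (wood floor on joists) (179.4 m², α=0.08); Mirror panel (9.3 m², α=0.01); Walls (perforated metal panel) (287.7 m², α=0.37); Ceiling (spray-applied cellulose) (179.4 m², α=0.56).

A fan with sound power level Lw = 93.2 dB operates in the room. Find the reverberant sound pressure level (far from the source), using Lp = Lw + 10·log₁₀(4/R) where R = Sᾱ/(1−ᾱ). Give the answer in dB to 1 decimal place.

A = 221.358 sabins; S = 655.8 m².
ᾱ = 221.358/655.8 = 0.3375; R = Sᾱ/(1−ᾱ) = 221.358/(1−0.3375) = 334.125 m².
Lp = 93.2 + 10·log₁₀(4/334.125) = 93.2 + (-19.22) = 74.0 dB.

74.0 dB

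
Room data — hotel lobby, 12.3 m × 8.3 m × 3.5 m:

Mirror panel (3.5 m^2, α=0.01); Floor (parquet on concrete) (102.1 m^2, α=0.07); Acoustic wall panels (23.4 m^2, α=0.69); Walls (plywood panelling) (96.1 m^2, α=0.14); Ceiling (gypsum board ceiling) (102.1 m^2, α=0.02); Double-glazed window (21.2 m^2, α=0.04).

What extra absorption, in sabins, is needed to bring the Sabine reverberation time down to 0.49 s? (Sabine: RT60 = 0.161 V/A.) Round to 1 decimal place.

77.7 sabins

Total absorption A₁ = 3.5·0.01 + 102.1·0.07 + 23.4·0.69 + 96.1·0.14 + 102.1·0.02 + 21.2·0.04
  = 0.035 + 7.147 + 16.146 + 13.454 + 2.042 + 0.848 = 39.672 m^2 sabins.
Target A₂ = 0.161·357.315/0.49 = 117.404 sabins (V = 357.315 m³).
ΔA = A₂ − A₁ = 117.404 − 39.672 = 77.7 sabins.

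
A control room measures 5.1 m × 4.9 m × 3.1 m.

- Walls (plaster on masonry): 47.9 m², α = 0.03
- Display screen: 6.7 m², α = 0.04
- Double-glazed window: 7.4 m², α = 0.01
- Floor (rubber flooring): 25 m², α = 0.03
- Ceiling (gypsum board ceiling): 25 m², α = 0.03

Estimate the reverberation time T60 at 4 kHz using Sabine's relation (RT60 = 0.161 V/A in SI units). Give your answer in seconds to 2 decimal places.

3.80 sec

Summing Sᵢαᵢ: 1.437 + 0.268 + 0.074 + 0.750 + 0.750 → A = 3.279 sabins.
Room volume: 77.469 m³.
Sabine: RT60 = 0.161 × 77.469 / 3.279 = 3.80 s.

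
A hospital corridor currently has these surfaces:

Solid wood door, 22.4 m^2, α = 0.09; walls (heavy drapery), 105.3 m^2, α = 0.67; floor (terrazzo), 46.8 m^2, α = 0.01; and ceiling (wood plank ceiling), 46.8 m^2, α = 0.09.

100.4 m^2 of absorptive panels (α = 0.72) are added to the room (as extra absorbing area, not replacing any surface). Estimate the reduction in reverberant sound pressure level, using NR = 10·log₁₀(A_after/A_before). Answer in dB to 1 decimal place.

2.9 dB

Equivalent absorption area: A_before = 22.4×0.09 + 105.3×0.67 + 46.8×0.01 + 46.8×0.09 = 77.247 m^2.
Added absorption = 100.4 × 0.72 = 72.288 sabins.
New total A_after = 149.535 sabins.
NR = 10·log₁₀(149.535/77.247) = 2.9 dB.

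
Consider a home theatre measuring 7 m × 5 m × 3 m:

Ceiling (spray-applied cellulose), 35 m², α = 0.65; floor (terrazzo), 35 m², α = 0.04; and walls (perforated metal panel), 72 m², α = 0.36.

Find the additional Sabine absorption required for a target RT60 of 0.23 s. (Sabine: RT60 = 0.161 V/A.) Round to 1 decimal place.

Equivalent absorption area: A₁ = 35*0.65 + 35*0.04 + 72*0.36 = 50.070 m².
Target A₂ = 0.161·105/0.23 = 73.500 sabins (V = 105 m³).
Shortfall: 73.500 − 50.070 = 23.4 sabins.

23.4 sabins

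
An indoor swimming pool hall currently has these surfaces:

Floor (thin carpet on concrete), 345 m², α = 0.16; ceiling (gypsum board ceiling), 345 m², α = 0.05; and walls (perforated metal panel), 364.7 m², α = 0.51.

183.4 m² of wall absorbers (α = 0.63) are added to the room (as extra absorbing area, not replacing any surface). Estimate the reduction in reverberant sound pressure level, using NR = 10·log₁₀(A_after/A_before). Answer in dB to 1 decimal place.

1.6 dB

Total absorption A_before = 345*0.16 + 345*0.05 + 364.7*0.51
  = 55.200 + 17.250 + 185.997 = 258.447 m² sabins.
Treatment contributes 183.4·0.63 = 115.542 sabins.
New total A_after = 373.989 sabins.
Reduction = 10 log₁₀(A_after/A_before) = 10 log₁₀(1.4471) = 1.6 dB.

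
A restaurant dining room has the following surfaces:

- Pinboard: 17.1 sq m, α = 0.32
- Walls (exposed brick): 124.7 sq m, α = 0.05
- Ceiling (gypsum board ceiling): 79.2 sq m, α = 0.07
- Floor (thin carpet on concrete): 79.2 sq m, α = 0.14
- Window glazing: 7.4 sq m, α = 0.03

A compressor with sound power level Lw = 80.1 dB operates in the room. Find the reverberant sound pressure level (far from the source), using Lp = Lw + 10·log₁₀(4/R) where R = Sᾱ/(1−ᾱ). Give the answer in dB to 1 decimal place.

71.1 dB

Σ(Sᵢαᵢ) = 17.1·0.32 + 124.7·0.05 + 79.2·0.07 + 79.2·0.14 + 7.4·0.03 = 28.561; total area S = 307.6 sq m.
ᾱ = 28.561/307.6 = 0.0929; R = Sᾱ/(1−ᾱ) = 28.561/(1−0.0929) = 31.486 sq m.
Lp = 80.1 + 10·log₁₀(4/31.486) = 80.1 + (-8.96) = 71.1 dB.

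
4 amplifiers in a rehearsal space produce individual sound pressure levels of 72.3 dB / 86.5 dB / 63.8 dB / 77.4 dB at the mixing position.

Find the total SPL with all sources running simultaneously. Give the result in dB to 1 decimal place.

Sum in the linear (power) domain: Σ 10^(Lᵢ/10) = 10^(72.3/10) + 10^(86.5/10) + 10^(63.8/10) + 10^(77.4/10) = 5.21e+08.
Back to dB: 10·log₁₀ Σ = 87.2 dB.

87.2 dB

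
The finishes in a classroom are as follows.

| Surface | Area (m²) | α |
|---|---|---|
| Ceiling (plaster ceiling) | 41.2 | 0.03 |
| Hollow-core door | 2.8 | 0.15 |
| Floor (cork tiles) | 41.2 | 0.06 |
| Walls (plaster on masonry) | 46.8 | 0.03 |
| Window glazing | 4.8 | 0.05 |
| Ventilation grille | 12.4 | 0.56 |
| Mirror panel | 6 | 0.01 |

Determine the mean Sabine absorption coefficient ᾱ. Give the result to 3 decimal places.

Total surface area S = 155.2 m².
Σ(Sᵢαᵢ) = 41.2*0.03 + 2.8*0.15 + 41.2*0.06 + 46.8*0.03 + 4.8*0.05 + 12.4*0.56 + 6*0.01 = 12.776.
ᾱ = 12.776 / 155.2 = 0.082.

0.082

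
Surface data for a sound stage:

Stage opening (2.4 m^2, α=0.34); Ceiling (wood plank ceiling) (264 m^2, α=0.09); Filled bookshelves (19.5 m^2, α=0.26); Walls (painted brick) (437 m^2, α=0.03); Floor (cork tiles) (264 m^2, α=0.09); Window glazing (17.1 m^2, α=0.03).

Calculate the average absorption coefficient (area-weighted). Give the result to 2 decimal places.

S = Σ Sᵢ = 2.4 + 264 + 19.5 + 437 + 264 + 17.1 = 1004.0 m^2.
A = 2.4·0.34 + 264·0.09 + 19.5·0.26 + 437·0.03 + 264·0.09 + 17.1·0.03 = 67.029 sabins.
ᾱ = A/S = 0.07.

0.07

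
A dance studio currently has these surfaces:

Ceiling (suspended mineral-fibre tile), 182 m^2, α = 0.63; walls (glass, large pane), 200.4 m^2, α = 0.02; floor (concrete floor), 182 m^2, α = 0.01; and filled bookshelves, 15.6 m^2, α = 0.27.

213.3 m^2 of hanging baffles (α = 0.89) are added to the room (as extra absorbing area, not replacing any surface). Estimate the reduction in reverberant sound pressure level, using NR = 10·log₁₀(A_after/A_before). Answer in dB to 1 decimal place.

Summing Sᵢαᵢ: 114.660 + 4.008 + 1.820 + 4.212 → A_before = 124.700 sabins.
Treatment contributes 213.3·0.89 = 189.837 sabins.
New total A_after = 314.537 sabins.
NR = 10·log₁₀(314.537/124.700) = 4.0 dB.

4.0 dB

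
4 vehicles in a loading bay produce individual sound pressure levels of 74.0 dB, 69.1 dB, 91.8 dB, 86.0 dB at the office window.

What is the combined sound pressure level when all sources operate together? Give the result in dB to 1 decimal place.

Σ 10^(Lᵢ/10) = 1.945e+09.
Back to dB: 10·log₁₀ Σ = 92.9 dB.

92.9 dB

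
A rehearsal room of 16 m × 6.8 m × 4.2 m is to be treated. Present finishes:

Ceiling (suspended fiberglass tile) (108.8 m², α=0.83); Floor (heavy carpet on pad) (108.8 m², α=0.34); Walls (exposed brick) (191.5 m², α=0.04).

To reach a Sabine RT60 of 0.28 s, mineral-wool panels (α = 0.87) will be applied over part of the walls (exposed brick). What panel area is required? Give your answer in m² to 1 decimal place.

154.0

Total absorption A₁ = 108.8·0.83 + 108.8·0.34 + 191.5·0.04
  = 90.304 + 36.992 + 7.660 = 134.956 m² sabins.
Required A₂ = 0.161·456.96/0.28 = 262.752 sabins.
Absorption to add: 262.752 − 134.956 = 127.796 sabins.
Net gain per m²: Δα = 0.87 − 0.04 = 0.83.
Area = ΔA/Δα = 127.796/0.83 = 154.0 m².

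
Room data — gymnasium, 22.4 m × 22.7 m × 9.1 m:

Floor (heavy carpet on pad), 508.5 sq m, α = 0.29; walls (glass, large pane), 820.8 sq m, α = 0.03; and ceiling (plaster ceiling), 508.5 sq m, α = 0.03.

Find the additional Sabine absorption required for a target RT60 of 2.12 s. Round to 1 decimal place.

164.1 sabins

A₁ = Σ Sᵢαᵢ = 508.5×0.29 + 820.8×0.03 + 508.5×0.03 = 187.344 sabins.
Target A₂ = 0.161·4627.168/2.12 = 351.403 sabins (V = 4627.168 m³).
ΔA = A₂ − A₁ = 351.403 − 187.344 = 164.1 sabins.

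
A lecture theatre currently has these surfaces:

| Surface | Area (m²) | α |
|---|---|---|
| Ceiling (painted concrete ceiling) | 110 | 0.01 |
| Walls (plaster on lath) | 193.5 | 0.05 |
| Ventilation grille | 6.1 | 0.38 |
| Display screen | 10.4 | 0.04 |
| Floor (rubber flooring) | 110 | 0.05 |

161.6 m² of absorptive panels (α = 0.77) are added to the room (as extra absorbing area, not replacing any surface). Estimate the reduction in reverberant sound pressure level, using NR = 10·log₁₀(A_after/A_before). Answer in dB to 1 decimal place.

A_before = Σ Sᵢαᵢ = 110*0.01 + 193.5*0.05 + 6.1*0.38 + 10.4*0.04 + 110*0.05 = 19.009 sabins.
Added absorption = 161.6 × 0.77 = 124.432 sabins.
A_after = 19.009 + 124.432 = 143.441 sabins.
NR = 10·log₁₀(143.441/19.009) = 8.8 dB.

8.8 dB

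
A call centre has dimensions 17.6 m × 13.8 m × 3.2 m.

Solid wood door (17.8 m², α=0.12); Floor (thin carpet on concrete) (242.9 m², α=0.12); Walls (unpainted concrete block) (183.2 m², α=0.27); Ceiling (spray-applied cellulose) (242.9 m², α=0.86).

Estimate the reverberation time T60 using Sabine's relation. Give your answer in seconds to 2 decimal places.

Total absorption A = 17.8*0.12 + 242.9*0.12 + 183.2*0.27 + 242.9*0.86
  = 2.136 + 29.148 + 49.464 + 208.894 = 289.642 m² sabins.
Volume V = 17.6 × 13.8 × 3.2 = 777.216 m³.
T = 0.161 V/A = 0.161·777.216/289.642 = 0.43 s.

0.43 seconds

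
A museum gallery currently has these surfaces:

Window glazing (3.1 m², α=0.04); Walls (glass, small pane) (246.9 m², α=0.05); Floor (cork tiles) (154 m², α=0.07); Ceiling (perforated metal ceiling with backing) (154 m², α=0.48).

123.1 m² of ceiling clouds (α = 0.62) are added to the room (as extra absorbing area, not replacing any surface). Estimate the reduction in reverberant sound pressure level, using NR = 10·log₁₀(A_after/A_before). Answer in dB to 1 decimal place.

Summing Sᵢαᵢ: 0.124 + 12.345 + 10.780 + 73.920 → A_before = 97.169 sabins.
Added absorption = 123.1 × 0.62 = 76.322 sabins.
A_after = 97.169 + 76.322 = 173.491 sabins.
NR = 10·log₁₀(173.491/97.169) = 2.5 dB.

2.5 dB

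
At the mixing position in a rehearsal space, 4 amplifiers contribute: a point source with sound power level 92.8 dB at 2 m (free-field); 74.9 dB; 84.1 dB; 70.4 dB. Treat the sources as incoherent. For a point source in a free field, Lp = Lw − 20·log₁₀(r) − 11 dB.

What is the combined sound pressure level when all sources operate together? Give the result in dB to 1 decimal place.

Source at 2 m: Lp = 92.8 − 20·log₁₀(2) − 11 = 75.8 dB.
Sum in the linear (power) domain: Σ 10^(Lᵢ/10) = 10^(75.8/10) + 10^(74.9/10) + 10^(84.1/10) + 10^(70.4/10) = 3.369e+08.
Combined level = 10 log₁₀(3.369e+08) = 85.3 dB.

85.3 dB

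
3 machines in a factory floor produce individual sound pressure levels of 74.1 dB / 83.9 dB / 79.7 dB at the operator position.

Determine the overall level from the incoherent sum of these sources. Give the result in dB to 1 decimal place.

85.6 dB

Sum in the linear (power) domain: Σ 10^(Lᵢ/10) = 10^(74.1/10) + 10^(83.9/10) + 10^(79.7/10) = 3.645e+08.
Combined level = 10 log₁₀(3.645e+08) = 85.6 dB.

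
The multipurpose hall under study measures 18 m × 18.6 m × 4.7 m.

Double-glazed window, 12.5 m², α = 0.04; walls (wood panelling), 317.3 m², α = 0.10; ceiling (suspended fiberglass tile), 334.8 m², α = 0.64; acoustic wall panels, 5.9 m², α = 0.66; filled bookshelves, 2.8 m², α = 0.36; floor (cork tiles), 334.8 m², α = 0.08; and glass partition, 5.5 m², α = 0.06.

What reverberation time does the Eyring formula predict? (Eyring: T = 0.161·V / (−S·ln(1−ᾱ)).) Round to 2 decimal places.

Total surface area S = 12.5 + 317.3 + 334.8 + 5.9 + 2.8 + 334.8 + 5.5 = 1013.6 m².
Σ(Sᵢαᵢ) = 12.5×0.04 + 317.3×0.10 + 334.8×0.64 + 5.9×0.66 + 2.8×0.36 + 334.8×0.08 + 5.5×0.06 = 278.518.
ᾱ = 278.518 / 1013.6 = 0.2748.
Eyring denominator: −S ln(1−ᾱ) = 325.678.
V = 18 × 18.6 × 4.7 = 1573.56 m³.
T = 0.161·V/[−S·ln(1−ᾱ)] = 0.161·1573.56/325.678 = 0.78 s.

0.78 s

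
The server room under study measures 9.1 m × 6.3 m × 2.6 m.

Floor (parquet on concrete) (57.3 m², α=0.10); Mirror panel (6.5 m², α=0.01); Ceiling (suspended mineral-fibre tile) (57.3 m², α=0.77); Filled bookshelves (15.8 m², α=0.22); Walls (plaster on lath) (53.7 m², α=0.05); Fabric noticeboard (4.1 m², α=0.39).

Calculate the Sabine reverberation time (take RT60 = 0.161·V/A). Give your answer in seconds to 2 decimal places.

Summing Sᵢαᵢ: 5.730 + 0.065 + 44.121 + 3.476 + 2.685 + 1.599 → A = 57.676 sabins.
Volume V = 9.1 × 6.3 × 2.6 = 149.058 m³.
T = 0.161 V/A = 0.161·149.058/57.676 = 0.42 s.

0.42 sec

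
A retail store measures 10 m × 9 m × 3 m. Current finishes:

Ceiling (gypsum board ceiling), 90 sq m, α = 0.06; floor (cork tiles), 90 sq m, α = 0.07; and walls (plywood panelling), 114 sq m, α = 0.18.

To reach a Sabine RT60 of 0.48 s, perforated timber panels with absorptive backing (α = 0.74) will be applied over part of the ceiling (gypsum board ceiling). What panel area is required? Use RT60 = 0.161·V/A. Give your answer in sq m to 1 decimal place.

A₁ = Σ Sᵢαᵢ = 90·0.06 + 90·0.07 + 114·0.18 = 32.220 sabins.
Required A₂ = 0.161·270/0.48 = 90.562 sabins.
ΔA needed = 90.562 − 32.220 = 58.343 sabins.
Net gain per sq m: Δα = 0.74 − 0.06 = 0.68.
Panel area = 58.343 / 0.68 = 85.8 sq m.

85.8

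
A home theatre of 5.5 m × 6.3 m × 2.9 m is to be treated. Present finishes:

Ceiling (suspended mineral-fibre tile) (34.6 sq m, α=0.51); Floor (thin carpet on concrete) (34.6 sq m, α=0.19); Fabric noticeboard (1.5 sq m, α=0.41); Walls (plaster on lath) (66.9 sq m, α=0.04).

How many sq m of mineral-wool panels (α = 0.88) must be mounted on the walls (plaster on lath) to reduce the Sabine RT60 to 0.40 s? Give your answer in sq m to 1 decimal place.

A₁ = Σ Sᵢαᵢ = 34.6·0.51 + 34.6·0.19 + 1.5·0.41 + 66.9·0.04 = 27.511 sabins.
V = 100.485 m³. Target absorption A₂ = 0.161 × 100.485 / 0.40 = 40.445 sabins.
ΔA needed = 40.445 − 27.511 = 12.934 sabins.
Net gain per sq m: Δα = 0.88 − 0.04 = 0.84.
Panel area = 12.934 / 0.84 = 15.4 sq m.

15.4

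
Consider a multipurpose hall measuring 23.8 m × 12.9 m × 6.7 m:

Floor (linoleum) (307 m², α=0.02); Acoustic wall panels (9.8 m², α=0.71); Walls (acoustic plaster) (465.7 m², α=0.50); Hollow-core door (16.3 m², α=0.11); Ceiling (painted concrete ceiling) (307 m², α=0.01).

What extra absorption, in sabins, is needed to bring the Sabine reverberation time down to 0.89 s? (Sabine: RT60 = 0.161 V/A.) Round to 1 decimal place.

Equivalent absorption area: A₁ = 307*0.02 + 9.8*0.71 + 465.7*0.50 + 16.3*0.11 + 307*0.01 = 250.811 m².
V = 2057.034 m³. Required absorption A₂ = 0.161 × 2057.034 / 0.89 = 372.115 sabins.
Additional absorption ΔA = 372.115 − 250.811 = 121.3 sabins.

121.3 sabins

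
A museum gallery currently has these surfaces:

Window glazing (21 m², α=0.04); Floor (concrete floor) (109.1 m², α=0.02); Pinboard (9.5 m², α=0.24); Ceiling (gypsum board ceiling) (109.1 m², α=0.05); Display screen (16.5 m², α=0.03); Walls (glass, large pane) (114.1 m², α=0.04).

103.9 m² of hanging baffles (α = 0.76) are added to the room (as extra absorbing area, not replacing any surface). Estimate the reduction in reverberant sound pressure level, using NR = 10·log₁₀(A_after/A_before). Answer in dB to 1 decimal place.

A_before = Σ Sᵢαᵢ = 21·0.04 + 109.1·0.02 + 9.5·0.24 + 109.1·0.05 + 16.5·0.03 + 114.1·0.04 = 15.816 sabins.
Added absorption = 103.9 × 0.76 = 78.964 sabins.
A_after = 15.816 + 78.964 = 94.780 sabins.
Reduction = 10 log₁₀(A_after/A_before) = 10 log₁₀(5.9927) = 7.8 dB.

7.8 dB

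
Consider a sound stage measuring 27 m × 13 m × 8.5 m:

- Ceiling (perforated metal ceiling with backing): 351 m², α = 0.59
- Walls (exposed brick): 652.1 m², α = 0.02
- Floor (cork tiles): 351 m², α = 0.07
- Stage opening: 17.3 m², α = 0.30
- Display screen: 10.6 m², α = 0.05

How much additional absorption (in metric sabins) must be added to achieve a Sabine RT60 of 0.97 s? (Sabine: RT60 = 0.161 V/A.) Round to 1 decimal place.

A₁ = Σ Sᵢαᵢ = 351·0.59 + 652.1·0.02 + 351·0.07 + 17.3·0.30 + 10.6·0.05 = 250.422 sabins.
Target A₂ = 0.161·2983.5/0.97 = 495.199 sabins (V = 2983.5 m³).
Shortfall: 495.199 − 250.422 = 244.8 sabins.

244.8 sabins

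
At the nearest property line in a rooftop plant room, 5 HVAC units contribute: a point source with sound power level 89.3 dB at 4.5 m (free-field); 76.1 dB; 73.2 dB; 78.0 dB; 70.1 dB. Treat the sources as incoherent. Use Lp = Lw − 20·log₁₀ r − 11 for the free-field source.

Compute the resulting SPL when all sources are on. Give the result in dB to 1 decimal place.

Source at 4.5 m: Lp = 89.3 − 20·log₁₀(4.5) − 11 = 65.2 dB.
Σ 10^(Lᵢ/10) = 1.383e+08.
L_total = 10·log₁₀(1.383e+08) = 81.4 dB.

81.4 dB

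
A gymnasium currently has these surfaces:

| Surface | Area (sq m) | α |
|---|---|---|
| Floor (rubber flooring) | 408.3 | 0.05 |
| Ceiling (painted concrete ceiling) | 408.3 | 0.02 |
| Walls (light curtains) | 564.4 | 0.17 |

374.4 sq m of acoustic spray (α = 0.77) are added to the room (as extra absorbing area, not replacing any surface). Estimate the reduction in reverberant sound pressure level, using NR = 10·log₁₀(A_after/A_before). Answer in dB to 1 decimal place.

Equivalent absorption area: A_before = 408.3*0.05 + 408.3*0.02 + 564.4*0.17 = 124.529 sq m.
Added absorption = 374.4 × 0.77 = 288.288 sabins.
A_after = 124.529 + 288.288 = 412.817 sabins.
NR = 10·log₁₀(412.817/124.529) = 5.2 dB.

5.2 dB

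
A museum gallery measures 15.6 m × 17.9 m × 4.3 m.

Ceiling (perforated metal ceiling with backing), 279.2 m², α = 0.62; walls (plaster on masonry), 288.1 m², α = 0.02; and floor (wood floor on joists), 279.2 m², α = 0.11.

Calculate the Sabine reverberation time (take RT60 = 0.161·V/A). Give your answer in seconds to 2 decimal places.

Summing Sᵢαᵢ: 173.104 + 5.762 + 30.712 → A = 209.578 sabins.
Room volume: 1200.732 m³.
T = 0.161 V/A = 0.161·1200.732/209.578 = 0.92 s.

0.92 s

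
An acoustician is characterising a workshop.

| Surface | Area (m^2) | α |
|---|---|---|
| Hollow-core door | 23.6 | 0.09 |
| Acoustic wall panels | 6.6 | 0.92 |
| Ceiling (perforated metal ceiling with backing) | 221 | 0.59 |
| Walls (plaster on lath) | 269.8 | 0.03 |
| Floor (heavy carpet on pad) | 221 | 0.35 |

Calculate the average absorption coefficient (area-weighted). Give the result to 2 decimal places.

Total surface area S = 742.0 m^2.
Σ(Sᵢαᵢ) = 23.6×0.09 + 6.6×0.92 + 221×0.59 + 269.8×0.03 + 221×0.35 = 224.030.
ᾱ = A/S = 0.30.

0.30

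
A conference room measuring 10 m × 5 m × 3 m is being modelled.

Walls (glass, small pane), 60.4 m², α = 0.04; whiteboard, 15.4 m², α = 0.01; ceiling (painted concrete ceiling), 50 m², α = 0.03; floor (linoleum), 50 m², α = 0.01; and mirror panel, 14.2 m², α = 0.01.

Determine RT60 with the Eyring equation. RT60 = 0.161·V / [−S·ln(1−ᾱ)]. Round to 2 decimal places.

Total surface area S = 60.4 + 15.4 + 50 + 50 + 14.2 = 190.0 m².
Σ(Sᵢαᵢ) = 60.4×0.04 + 15.4×0.01 + 50×0.03 + 50×0.01 + 14.2×0.01 = 4.712.
Mean coefficient ᾱ = A/S = 0.0248.
Eyring denominator: −S ln(1−ᾱ) = 4.771.
V = 10 × 5 × 3 = 150 m³.
RT60 = 0.161 × 150 / 4.771 = 5.06 s.

5.06 sec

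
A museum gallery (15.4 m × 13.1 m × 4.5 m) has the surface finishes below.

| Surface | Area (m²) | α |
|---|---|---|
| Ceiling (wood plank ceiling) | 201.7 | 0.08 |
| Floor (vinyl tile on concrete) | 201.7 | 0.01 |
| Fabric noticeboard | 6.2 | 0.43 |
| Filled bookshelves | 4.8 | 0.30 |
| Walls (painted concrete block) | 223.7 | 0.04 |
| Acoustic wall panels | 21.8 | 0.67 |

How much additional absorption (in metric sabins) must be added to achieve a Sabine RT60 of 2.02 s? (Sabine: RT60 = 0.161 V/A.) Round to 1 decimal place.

Equivalent absorption area: A₁ = 201.7·0.08 + 201.7·0.01 + 6.2·0.43 + 4.8·0.30 + 223.7·0.04 + 21.8·0.67 = 45.813 m².
Target A₂ = 0.161·907.83/2.02 = 72.357 sabins (V = 907.83 m³).
ΔA = A₂ − A₁ = 72.357 − 45.813 = 26.5 sabins.

26.5 sabins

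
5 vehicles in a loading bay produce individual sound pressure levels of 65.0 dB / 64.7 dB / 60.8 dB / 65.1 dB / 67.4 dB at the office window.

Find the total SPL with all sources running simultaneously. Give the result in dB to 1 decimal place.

Sum in the linear (power) domain: Σ 10^(Lᵢ/10) = 10^(65.0/10) + 10^(64.7/10) + 10^(60.8/10) + 10^(65.1/10) + 10^(67.4/10) = 1.605e+07.
Back to dB: 10·log₁₀ Σ = 72.1 dB.

72.1 dB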